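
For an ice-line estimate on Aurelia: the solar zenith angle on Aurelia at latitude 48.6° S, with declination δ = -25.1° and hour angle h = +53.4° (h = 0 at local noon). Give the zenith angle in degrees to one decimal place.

cos θ_z = sin ϕ sin δ + cos ϕ cos δ cos h = 0.318197 + 0.357057 = 0.675254.
θ_z = arccos(0.675254) = 47.5°.

θ_z = 47.5°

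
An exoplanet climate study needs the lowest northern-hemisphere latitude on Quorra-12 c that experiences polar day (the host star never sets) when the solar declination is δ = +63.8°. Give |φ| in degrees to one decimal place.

|φ| = 26.2°

Polar day requires cos H₀ = −tan φ tan δ ≤ −1, i.e. tan φ tan δ ≥ 1.
The boundary is |tan φ| · |tan δ| = 1, so |φ| = 90° − |δ| = 90° − 63.8° = 26.2° in the northern hemisphere.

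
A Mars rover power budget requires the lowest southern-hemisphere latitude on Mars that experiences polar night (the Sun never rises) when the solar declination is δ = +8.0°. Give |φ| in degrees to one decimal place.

|φ| = 82.0°

Polar night requires cos H₀ = −tan φ tan δ ≥ 1, i.e. tan φ tan δ ≤ −1.
The boundary is |tan φ| · |tan δ| = 1, so |φ| = 90° − |δ| = 90° − 8.0° = 82.0° in the southern hemisphere.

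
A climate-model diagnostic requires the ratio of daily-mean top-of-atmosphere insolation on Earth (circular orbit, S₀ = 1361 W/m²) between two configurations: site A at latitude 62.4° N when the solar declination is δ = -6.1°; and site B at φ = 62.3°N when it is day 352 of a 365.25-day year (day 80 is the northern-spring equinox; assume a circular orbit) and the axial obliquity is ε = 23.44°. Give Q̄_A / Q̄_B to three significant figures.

— Configuration A (φ=+62.4°):
cos H₀ = −tan(+62.4°) tan(-6.100°) = 0.2044, H₀ = 1.3649 rad.
Bracket: H₀ sin φ sin δ + cos φ cos δ sin H₀ = 1.3649×0.88620×-0.10626 + 0.46330×0.99434×0.97888 = -0.128529 + 0.450948 = 0.322419.
Q̄ = (S₀/π) × [bracket] = (1361/π) × 0.322419 = 139.68 W/m².
— Configuration B (φ=+62.3°):
Solar longitude: λ_s = 360° × (352 − 80)/365.25 = 268.090°.
sin δ = sin 23.44° × sin 268.090° = -0.39757, so δ = -23.426°.
cos H₀ = −tan(+62.3°) tan(-23.426°) = 0.8253, H₀ = 0.6001 rad.
Bracket: H₀ sin φ sin δ + cos φ cos δ sin H₀ = 0.6001×0.88539×-0.39757 + 0.46484×0.91757×0.56472 = -0.211238 + 0.240866 = 0.029628.
Q̄ = (S₀/π) × [bracket] = (1361/π) × 0.029628 = 12.835 W/m².
Ratio Q̄_A / Q̄_B = 139.68 / 12.835 = 10.88.

Q̄_A / Q̄_B ≈ 10.9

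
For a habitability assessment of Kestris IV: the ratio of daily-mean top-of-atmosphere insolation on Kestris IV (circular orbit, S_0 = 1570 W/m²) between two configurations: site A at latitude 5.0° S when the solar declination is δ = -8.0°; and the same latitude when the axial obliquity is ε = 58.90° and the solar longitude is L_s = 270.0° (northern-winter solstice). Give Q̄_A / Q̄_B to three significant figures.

— Configuration A (ϕ=-5.0°):
cos h₀ = −tan(-5.0°) tan(-8.000°) = -0.0123, h₀ = 1.5831 rad.
Bracket: h₀ sin ϕ sin δ + cos ϕ cos δ sin h₀ = 1.5831×-0.08716×-0.13917 + 0.99619×0.99027×0.99992 = 0.019203 + 0.986418 = 1.005621.
Q̄ = (S_0/π) × [bracket] = (1570/π) × 1.005621 = 502.56 W/m².
— Configuration B (ϕ=-5.0°):
Solar declination: sin δ = sin ε · sin L_s = sin 58.90° × sin 270.0° = -0.85627, so δ = -58.900°.
cos h₀ = −tan(-5.0°) tan(-58.900°) = -0.1450, h₀ = 1.7163 rad.
Bracket: h₀ sin ϕ sin δ + cos ϕ cos δ sin h₀ = 1.7163×-0.08716×-0.85627 + 0.99619×0.51653×0.98943 = 0.128092 + 0.509123 = 0.637215.
Q̄ = (S_0/π) × [bracket] = (1570/π) × 0.637215 = 318.45 W/m².
Ratio Q̄_A / Q̄_B = 502.56 / 318.45 = 1.578.

Q̄_A / Q̄_B ≈ 1.58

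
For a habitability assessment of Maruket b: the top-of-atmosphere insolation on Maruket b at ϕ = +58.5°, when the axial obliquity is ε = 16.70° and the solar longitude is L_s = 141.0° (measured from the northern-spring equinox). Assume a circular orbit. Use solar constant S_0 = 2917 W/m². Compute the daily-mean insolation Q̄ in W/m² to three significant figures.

Solar declination: sin δ = sin ε · sin L_s = sin 16.70° × sin 141.0° = 0.18084, so δ = +10.419°.
cos h₀ = −tan(+58.5°) tan(+10.419°) = -0.3001, h₀ = 1.8755 rad.
Bracket: h₀ sin ϕ sin δ + cos ϕ cos δ sin h₀ = 1.8755×0.85264×0.18084 + 0.52250×0.98351×0.95392 = 0.289186 + 0.490204 = 0.779390.
Q̄ = (S_0/π) × [bracket] = (2917/π) × 0.779390 = 723.7 W/m².

Q̄ ≈ 724 W/m²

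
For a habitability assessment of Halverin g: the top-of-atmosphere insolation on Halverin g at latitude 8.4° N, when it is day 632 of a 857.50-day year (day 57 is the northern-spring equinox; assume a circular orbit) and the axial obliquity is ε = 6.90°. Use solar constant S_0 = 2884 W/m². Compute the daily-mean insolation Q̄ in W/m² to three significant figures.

Solar longitude: L_s = 360° × (632 − 57)/857.50 = 241.399°.
sin δ = sin 6.90° × sin 241.399° = -0.10548, so δ = -6.055°.
cos h₀ = −tan(+8.4°) tan(-6.055°) = 0.0157, h₀ = 1.5551 rad.
Bracket: h₀ sin ϕ sin δ + cos ϕ cos δ sin h₀ = 1.5551×0.14608×-0.10548 + 0.98927×0.99442×0.99988 = -0.023962 + 0.983632 = 0.959670.
Q̄ = (S_0/π) × [bracket] = (2884/π) × 0.959670 = 881.0 W/m².

Q̄ ≈ 881 W/m²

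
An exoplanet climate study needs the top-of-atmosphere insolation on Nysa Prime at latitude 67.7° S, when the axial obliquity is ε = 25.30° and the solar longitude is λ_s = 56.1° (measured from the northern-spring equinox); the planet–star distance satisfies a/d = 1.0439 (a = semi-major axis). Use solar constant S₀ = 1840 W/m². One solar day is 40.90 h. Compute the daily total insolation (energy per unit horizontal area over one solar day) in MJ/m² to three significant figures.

0.648 MJ/m²

Solar declination: sin δ = sin ε · sin λ_s = sin 25.30° × sin 56.1° = 0.35471, so δ = +20.776°.
cos H₀ = −tan(-67.7°) tan(+20.776°) = 0.9250, H₀ = 0.3897 rad.
Bracket: H₀ sin φ sin δ + cos φ cos δ sin H₀ = 0.3897×-0.92521×0.35471 + 0.37946×0.93498×0.37990 = -0.127892 + 0.134784 = 0.006892.
Inverse-square distance factor (a/d)² = 1.0439² = 1.089727.
Q̄ = (S₀/π) × 1.089727 × [bracket] = (1840/π) × 1.089727 × 0.006892 = 4.3988 W/m².
Daily total = Q̄ × 40.90 h × 3600 s/h = 4.3988 × 40.90 × 3600 / 10⁶ = 0.6477 MJ/m².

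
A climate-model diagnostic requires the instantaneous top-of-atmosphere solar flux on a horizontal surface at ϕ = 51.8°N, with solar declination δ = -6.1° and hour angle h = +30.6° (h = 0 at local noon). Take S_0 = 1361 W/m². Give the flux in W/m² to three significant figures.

607 W/m²

cos θ_z = sin ϕ sin δ + cos ϕ cos δ cos h = -0.083508 + 0.529276 = 0.445768.
Flux = S_0 · cos θ_z = 1361 × 0.445768 = 606.7 W/m².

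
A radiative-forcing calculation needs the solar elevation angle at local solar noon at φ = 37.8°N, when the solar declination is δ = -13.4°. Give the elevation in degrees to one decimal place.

At local noon the hour angle is zero, so the zenith angle equals |φ − δ| = |+37.8° − (-13.400°)| = 51.200°.
Elevation = 90° − 51.200° = 38.8°.

38.8°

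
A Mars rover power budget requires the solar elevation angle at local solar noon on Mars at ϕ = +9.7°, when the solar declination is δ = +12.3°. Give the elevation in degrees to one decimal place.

At local noon the hour angle is zero, so the zenith angle equals |ϕ − δ| = |+9.7° − (+12.300°)| = 2.600°.
Elevation = 90° − 2.600° = 87.4°.

87.4°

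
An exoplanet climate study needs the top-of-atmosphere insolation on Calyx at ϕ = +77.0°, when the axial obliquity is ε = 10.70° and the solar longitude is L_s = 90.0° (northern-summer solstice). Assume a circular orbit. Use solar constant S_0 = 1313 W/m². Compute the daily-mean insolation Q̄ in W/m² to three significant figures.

Q̄ ≈ 244 W/m²

Solar declination: sin δ = sin ε · sin L_s = sin 10.70° × sin 90.0° = 0.18567, so δ = +10.700°.
cos h₀ = −tan(+77.0°) tan(+10.700°) = -0.8184, h₀ = 2.5295 rad.
Bracket: h₀ sin ϕ sin δ + cos ϕ cos δ sin h₀ = 2.5295×0.97437×0.18567 + 0.22495×0.98261×0.57459 = 0.457615 + 0.127006 = 0.584621.
Q̄ = (S_0/π) × [bracket] = (1313/π) × 0.584621 = 244.3 W/m².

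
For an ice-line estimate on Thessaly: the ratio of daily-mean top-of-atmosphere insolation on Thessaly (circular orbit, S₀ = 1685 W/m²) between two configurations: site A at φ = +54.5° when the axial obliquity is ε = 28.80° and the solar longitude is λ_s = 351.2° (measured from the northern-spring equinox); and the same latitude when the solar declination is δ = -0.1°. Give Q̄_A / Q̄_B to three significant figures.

Q̄_A / Q̄_B ≈ 0.844

— Configuration A (φ=+54.5°):
Solar declination: sin δ = sin ε · sin λ_s = sin 28.80° × sin 351.2° = -0.07370, so δ = -4.227°.
cos H₀ = −tan(+54.5°) tan(-4.227°) = 0.1036, H₀ = 1.4670 rad.
Bracket: H₀ sin φ sin δ + cos φ cos δ sin H₀ = 1.4670×0.81412×-0.07370 + 0.58070×0.99728×0.99462 = -0.088021 + 0.576005 = 0.487984.
Q̄ = (S₀/π) × [bracket] = (1685/π) × 0.487984 = 261.73 W/m².
— Configuration B (φ=+54.5°):
cos H₀ = −tan(+54.5°) tan(-0.100°) = 0.0024, H₀ = 1.5683 rad.
Bracket: H₀ sin φ sin δ + cos φ cos δ sin H₀ = 1.5683×0.81412×-0.00175 + 0.58070×1.00000×1.00000 = -0.002234 + 0.580700 = 0.578466.
Q̄ = (S₀/π) × [bracket] = (1685/π) × 0.578466 = 310.26 W/m².
Ratio Q̄_A / Q̄_B = 261.73 / 310.26 = 0.8436.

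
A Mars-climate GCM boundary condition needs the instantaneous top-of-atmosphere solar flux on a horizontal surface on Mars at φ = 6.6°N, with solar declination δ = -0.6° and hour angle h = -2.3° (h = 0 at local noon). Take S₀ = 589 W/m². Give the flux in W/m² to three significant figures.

584 W/m²

cos θ_z = sin φ sin δ + cos φ cos δ cos h = -0.001204 + 0.992518 = 0.991314.
Flux = S₀ · cos θ_z = 589 × 0.991314 = 583.9 W/m².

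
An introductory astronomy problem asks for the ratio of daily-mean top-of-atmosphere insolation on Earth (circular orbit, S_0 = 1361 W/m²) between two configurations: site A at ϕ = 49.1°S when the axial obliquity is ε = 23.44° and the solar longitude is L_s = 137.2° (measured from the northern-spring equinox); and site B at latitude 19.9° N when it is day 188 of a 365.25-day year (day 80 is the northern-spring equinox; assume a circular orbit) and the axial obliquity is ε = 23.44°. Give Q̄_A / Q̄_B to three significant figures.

Q̄_A / Q̄_B ≈ 0.317

— Configuration A (ϕ=-49.1°):
Solar declination: sin δ = sin ε · sin L_s = sin 23.44° × sin 137.2° = 0.27027, so δ = +15.681°.
cos h₀ = −tan(-49.1°) tan(+15.681°) = 0.3241, h₀ = 1.2408 rad.
Bracket: h₀ sin ϕ sin δ + cos ϕ cos δ sin h₀ = 1.2408×-0.75585×0.27027 + 0.65474×0.96278×0.94603 = -0.253475 + 0.596349 = 0.342874.
Q̄ = (S_0/π) × [bracket] = (1361/π) × 0.342874 = 148.54 W/m².
— Configuration B (ϕ=+19.9°):
Solar longitude: L_s = 360° × (188 − 80)/365.25 = 106.448°.
sin δ = sin 23.44° × sin 106.448° = 0.38151, so δ = +22.427°.
cos h₀ = −tan(+19.9°) tan(+22.427°) = -0.1494, h₀ = 1.7208 rad.
Bracket: h₀ sin ϕ sin δ + cos ϕ cos δ sin h₀ = 1.7208×0.34038×0.38151 + 0.94029×0.92436×0.98878 = 0.223460 + 0.859414 = 1.082874.
Q̄ = (S_0/π) × [bracket] = (1361/π) × 1.082874 = 469.12 W/m².
Ratio Q̄_A / Q̄_B = 148.54 / 469.12 = 0.3166.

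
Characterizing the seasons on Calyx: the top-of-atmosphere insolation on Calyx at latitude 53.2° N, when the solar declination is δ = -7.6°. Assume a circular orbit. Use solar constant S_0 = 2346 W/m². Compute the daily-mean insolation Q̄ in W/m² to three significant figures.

Q̄ ≈ 326 W/m²

cos h₀ = −tan(+53.2°) tan(-7.600°) = 0.1784, h₀ = 1.3915 rad.
Bracket: h₀ sin ϕ sin δ + cos ϕ cos δ sin h₀ = 1.3915×0.80073×-0.13226 + 0.59902×0.99122×0.98397 = -0.147366 + 0.584243 = 0.436877.
Q̄ = (S_0/π) × [bracket] = (2346/π) × 0.436877 = 326.2 W/m².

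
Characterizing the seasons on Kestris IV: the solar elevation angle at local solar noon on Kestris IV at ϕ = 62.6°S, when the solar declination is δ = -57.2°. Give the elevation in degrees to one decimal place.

At local noon the hour angle is zero, so the zenith angle equals |ϕ − δ| = |-62.6° − (-57.200°)| = 5.400°.
Elevation = 90° − 5.400° = 84.6°.

84.6°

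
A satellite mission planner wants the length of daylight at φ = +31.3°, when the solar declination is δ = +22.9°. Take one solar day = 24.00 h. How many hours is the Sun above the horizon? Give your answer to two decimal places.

cos H₀ = −tan φ · tan δ = −tan(+31.3°) × tan(+22.900°) = -0.2568, so H₀ = 1.8305 rad = 104.88°.
Daylight = 2H₀/(2π) × 24.00 h = (1.8305/π) × 24.00 = 13.98 h.

13.98 h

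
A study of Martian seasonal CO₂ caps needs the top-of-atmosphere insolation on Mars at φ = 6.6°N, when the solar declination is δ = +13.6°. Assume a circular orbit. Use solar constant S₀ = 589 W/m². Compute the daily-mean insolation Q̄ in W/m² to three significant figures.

cos H₀ = −tan(+6.6°) tan(+13.600°) = -0.0280, H₀ = 1.5988 rad.
Bracket: H₀ sin φ sin δ + cos φ cos δ sin H₀ = 1.5988×0.11494×0.23514 + 0.99337×0.97196×0.99961 = 0.043211 + 0.965139 = 1.008350.
Q̄ = (S₀/π) × [bracket] = (589/π) × 1.008350 = 189.1 W/m².

Q̄ ≈ 189 W/m²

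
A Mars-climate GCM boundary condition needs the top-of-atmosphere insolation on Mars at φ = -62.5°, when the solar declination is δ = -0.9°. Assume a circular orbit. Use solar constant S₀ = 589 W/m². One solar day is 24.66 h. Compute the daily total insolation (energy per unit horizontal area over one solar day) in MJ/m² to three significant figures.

8.05 MJ/m²

cos H₀ = −tan(-62.5°) tan(-0.900°) = -0.0302, H₀ = 1.6010 rad.
Bracket: H₀ sin φ sin δ + cos φ cos δ sin H₀ = 1.6010×-0.88701×-0.01571 + 0.46175×0.99988×0.99954 = 0.022310 + 0.461482 = 0.483792.
Q̄ = (S₀/π) × [bracket] = (589/π) × 0.483792 = 90.704 W/m².
Daily total = Q̄ × 24.66 h × 3600 s/h = 90.704 × 24.66 × 3600 / 10⁶ = 8.052 MJ/m².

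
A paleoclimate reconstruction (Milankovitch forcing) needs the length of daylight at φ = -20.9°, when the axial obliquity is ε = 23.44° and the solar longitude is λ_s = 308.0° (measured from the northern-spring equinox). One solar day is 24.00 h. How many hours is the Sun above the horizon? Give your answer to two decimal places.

12.97 h

Solar declination: sin δ = sin ε · sin λ_s = sin 23.44° × sin 308.0° = -0.31346, so δ = -18.268°.
cos H₀ = −tan φ · tan δ = −tan(-20.9°) × tan(-18.268°) = -0.1261, so H₀ = 1.6972 rad = 97.24°.
Daylight = 2H₀/(2π) × 24.00 h = (1.6972/π) × 24.00 = 12.97 h.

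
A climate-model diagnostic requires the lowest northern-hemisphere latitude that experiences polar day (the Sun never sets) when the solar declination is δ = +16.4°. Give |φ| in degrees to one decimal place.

Polar day requires cos H₀ = −tan φ tan δ ≤ −1, i.e. tan φ tan δ ≥ 1.
The boundary is |tan φ| · |tan δ| = 1, so |φ| = 90° − |δ| = 90° − 16.4° = 73.6° in the northern hemisphere.

|φ| = 73.6°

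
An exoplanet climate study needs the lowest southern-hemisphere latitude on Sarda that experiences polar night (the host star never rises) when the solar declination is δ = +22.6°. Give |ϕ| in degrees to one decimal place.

Polar night requires cos h₀ = −tan ϕ tan δ ≥ 1, i.e. tan ϕ tan δ ≤ −1.
The boundary is |tan ϕ| · |tan δ| = 1, so |ϕ| = 90° − |δ| = 90° − 22.6° = 67.4° in the southern hemisphere.

|ϕ| = 67.4°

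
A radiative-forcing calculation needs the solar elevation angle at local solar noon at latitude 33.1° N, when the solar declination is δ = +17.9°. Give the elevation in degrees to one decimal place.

At local noon the hour angle is zero, so the zenith angle equals |φ − δ| = |+33.1° − (+17.900°)| = 15.200°.
Elevation = 90° − 15.200° = 74.8°.

74.8°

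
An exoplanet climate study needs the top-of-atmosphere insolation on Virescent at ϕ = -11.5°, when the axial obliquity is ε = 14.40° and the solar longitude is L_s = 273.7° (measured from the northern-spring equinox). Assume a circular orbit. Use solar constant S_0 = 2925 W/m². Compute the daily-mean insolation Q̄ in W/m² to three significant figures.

Q̄ ≈ 957 W/m²

Solar declination: sin δ = sin ε · sin L_s = sin 14.40° × sin 273.7° = -0.24817, so δ = -14.369°.
cos h₀ = −tan(-11.5°) tan(-14.369°) = -0.0521, h₀ = 1.6229 rad.
Bracket: h₀ sin ϕ sin δ + cos ϕ cos δ sin h₀ = 1.6229×-0.19937×-0.24817 + 0.97992×0.96872×0.99864 = 0.080297 + 0.947977 = 1.028274.
Q̄ = (S_0/π) × [bracket] = (2925/π) × 1.028274 = 957.4 W/m².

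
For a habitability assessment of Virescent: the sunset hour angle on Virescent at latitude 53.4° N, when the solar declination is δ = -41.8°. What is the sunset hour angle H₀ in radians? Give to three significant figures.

H₀ = 0.00 rad

cos H₀ = −tan φ · tan δ = 1.2039 ≥ 1, so the host star never rises (polar night) and H₀ = 0.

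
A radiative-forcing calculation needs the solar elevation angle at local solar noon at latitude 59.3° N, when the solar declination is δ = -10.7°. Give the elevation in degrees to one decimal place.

At local noon the hour angle is zero, so the zenith angle equals |ϕ − δ| = |+59.3° − (-10.700°)| = 70.000°.
Elevation = 90° − 70.000° = 20.0°.

20.0°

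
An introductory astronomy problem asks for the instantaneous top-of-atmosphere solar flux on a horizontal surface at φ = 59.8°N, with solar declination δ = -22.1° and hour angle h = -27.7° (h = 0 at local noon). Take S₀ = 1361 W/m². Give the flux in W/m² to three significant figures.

cos θ_z = sin φ sin δ + cos φ cos δ cos h = -0.325161 + 0.412649 = 0.087488.
Flux = S₀ · cos θ_z = 1361 × 0.087488 = 119.1 W/m².

119 W/m²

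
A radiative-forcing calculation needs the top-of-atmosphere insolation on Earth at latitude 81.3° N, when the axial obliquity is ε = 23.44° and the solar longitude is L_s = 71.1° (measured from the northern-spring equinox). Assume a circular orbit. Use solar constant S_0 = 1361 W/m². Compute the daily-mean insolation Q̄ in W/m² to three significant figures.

Q̄ ≈ 506 W/m²

Solar declination: sin δ = sin ε · sin L_s = sin 23.44° × sin 71.1° = 0.37634, so δ = +22.107°.
cos h₀ = −tan(+81.3°) tan(+22.107°) = -2.6546 ≤ −1 ⇒ polar day, h₀ = π.
Bracket: h₀ sin ϕ sin δ + cos ϕ cos δ sin h₀ = 3.1416×0.98849×0.37634 + 0.15126×0.92648×0.00000 = 1.168701 + 0.000000 = 1.168701.
Q̄ = (S_0/π) × [bracket] = (1361/π) × 1.168701 = 506.3 W/m².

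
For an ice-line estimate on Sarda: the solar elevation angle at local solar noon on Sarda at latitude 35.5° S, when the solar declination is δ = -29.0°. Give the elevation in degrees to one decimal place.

83.5°

At local noon the hour angle is zero, so the zenith angle equals |φ − δ| = |-35.5° − (-29.000°)| = 6.500°.
Elevation = 90° − 6.500° = 83.5°.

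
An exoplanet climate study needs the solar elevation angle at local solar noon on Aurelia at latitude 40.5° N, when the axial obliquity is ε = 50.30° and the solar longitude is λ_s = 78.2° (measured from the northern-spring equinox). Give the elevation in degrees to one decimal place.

Solar declination: sin δ = sin ε · sin λ_s = sin 50.30° × sin 78.2° = 0.75314, so δ = +48.863°.
At local noon the hour angle is zero, so the zenith angle equals |φ − δ| = |+40.5° − (+48.863°)| = 8.363°.
Elevation = 90° − 8.363° = 81.6°.

81.6°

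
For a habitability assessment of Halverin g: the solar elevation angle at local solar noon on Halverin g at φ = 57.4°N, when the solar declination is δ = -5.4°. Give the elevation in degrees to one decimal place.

At local noon the hour angle is zero, so the zenith angle equals |φ − δ| = |+57.4° − (-5.400°)| = 62.800°.
Elevation = 90° − 62.800° = 27.2°.

27.2°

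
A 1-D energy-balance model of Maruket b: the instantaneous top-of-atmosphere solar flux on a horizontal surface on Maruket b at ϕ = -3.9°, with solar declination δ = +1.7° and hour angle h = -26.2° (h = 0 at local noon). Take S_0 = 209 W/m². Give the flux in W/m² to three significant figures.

187 W/m²

cos θ_z = sin ϕ sin δ + cos ϕ cos δ cos h = -0.002018 + 0.894787 = 0.892769.
Flux = S_0 · cos θ_z = 209 × 0.892769 = 186.6 W/m².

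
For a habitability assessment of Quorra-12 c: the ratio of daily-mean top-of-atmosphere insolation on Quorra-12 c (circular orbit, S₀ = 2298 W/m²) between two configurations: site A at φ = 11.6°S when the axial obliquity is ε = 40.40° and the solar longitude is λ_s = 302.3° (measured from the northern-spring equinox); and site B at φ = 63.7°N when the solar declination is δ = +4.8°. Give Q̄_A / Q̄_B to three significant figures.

— Configuration A (φ=-11.6°):
Solar declination: sin δ = sin ε · sin λ_s = sin 40.40° × sin 302.3° = -0.54783, so δ = -33.218°.
cos H₀ = −tan(-11.6°) tan(-33.218°) = -0.1344, H₀ = 1.7056 rad.
Bracket: H₀ sin φ sin δ + cos φ cos δ sin H₀ = 1.7056×-0.20108×-0.54783 + 0.97958×0.83659×0.99092 = 0.187885 + 0.812066 = 0.999951.
Q̄ = (S₀/π) × [bracket] = (2298/π) × 0.999951 = 731.44 W/m².
— Configuration B (φ=+63.7°):
cos H₀ = −tan(+63.7°) tan(+4.800°) = -0.1699, H₀ = 1.7415 rad.
Bracket: H₀ sin φ sin δ + cos φ cos δ sin H₀ = 1.7415×0.89649×0.08368 + 0.44307×0.99649×0.98546 = 0.130644 + 0.435095 = 0.565739.
Q̄ = (S₀/π) × [bracket] = (2298/π) × 0.565739 = 413.82 W/m².
Ratio Q̄_A / Q̄_B = 731.44 / 413.82 = 1.768.

Q̄_A / Q̄_B ≈ 1.77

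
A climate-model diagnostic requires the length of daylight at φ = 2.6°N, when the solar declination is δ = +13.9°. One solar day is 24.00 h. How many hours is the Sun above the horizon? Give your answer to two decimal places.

12.09 h

cos H₀ = −tan φ · tan δ = −tan(+2.6°) × tan(+13.900°) = -0.0112, so H₀ = 1.5820 rad = 90.64°.
Daylight = 2H₀/(2π) × 24.00 h = (1.5820/π) × 24.00 = 12.09 h.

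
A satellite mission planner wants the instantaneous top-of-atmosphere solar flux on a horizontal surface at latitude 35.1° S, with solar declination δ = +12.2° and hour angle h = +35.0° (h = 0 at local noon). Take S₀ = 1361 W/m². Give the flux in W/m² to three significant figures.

cos θ_z = sin φ sin δ + cos φ cos δ cos h = -0.121513 + 0.655053 = 0.533540.
Flux = S₀ · cos θ_z = 1361 × 0.533540 = 726.1 W/m².

726 W/m²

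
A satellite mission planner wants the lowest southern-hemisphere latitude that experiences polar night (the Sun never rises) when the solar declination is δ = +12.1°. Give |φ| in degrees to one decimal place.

Polar night requires cos H₀ = −tan φ tan δ ≥ 1, i.e. tan φ tan δ ≤ −1.
The boundary is |tan φ| · |tan δ| = 1, so |φ| = 90° − |δ| = 90° − 12.1° = 77.9° in the southern hemisphere.

|φ| = 77.9°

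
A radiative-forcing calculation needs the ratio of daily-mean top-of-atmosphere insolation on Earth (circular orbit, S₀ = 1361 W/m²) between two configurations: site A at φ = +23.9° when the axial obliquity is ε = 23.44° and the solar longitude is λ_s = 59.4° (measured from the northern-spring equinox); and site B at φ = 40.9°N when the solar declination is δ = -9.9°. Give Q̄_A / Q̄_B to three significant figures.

Q̄_A / Q̄_B ≈ 1.89

— Configuration A (φ=+23.9°):
Solar declination: sin δ = sin ε · sin λ_s = sin 23.44° × sin 59.4° = 0.34239, so δ = +20.023°.
cos H₀ = −tan(+23.9°) tan(+20.023°) = -0.1615, H₀ = 1.7330 rad.
Bracket: H₀ sin φ sin δ + cos φ cos δ sin H₀ = 1.7330×0.40514×0.34239 + 0.91425×0.93956×0.98687 = 0.240395 + 0.847714 = 1.088109.
Q̄ = (S₀/π) × [bracket] = (1361/π) × 1.088109 = 471.39 W/m².
— Configuration B (φ=+40.9°):
cos H₀ = −tan(+40.9°) tan(-9.900°) = 0.1512, H₀ = 1.4190 rad.
Bracket: H₀ sin φ sin δ + cos φ cos δ sin H₀ = 1.4190×0.65474×-0.17193 + 0.75585×0.98511×0.98851 = -0.159736 + 0.736040 = 0.576304.
Q̄ = (S₀/π) × [bracket] = (1361/π) × 0.576304 = 249.67 W/m².
Ratio Q̄_A / Q̄_B = 471.39 / 249.67 = 1.888.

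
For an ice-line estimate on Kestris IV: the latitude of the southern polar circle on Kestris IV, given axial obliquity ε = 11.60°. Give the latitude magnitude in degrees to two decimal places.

The polar circle is the lowest latitude that experiences at least one full rotation of continuous darkness at the northern-summer solstice; it lies at |φ| = 90° − ε = 90° − 11.60° = 78.40°.

78.40°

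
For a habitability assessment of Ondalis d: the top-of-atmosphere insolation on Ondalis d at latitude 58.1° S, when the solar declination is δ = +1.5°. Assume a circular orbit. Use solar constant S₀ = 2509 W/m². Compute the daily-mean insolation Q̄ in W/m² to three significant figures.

Q̄ ≈ 394 W/m²

cos H₀ = −tan(-58.1°) tan(+1.500°) = 0.0421, H₀ = 1.5287 rad.
Bracket: H₀ sin φ sin δ + cos φ cos δ sin H₀ = 1.5287×-0.84897×0.02618 + 0.52844×0.99966×0.99911 = -0.033977 + 0.527790 = 0.493813.
Q̄ = (S₀/π) × [bracket] = (2509/π) × 0.493813 = 394.4 W/m².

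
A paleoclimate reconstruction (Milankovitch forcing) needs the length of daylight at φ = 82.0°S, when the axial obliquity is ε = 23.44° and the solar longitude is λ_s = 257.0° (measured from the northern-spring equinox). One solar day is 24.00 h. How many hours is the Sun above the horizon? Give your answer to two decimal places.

Solar declination: sin δ = sin ε · sin λ_s = sin 23.44° × sin 257.0° = -0.38759, so δ = -22.805°.
Sunrise equation: cos H₀ = −tan φ · tan δ = -2.9917 ≤ −1, so the Sun never sets (polar day) and H₀ = π.
Daylight = 2H₀/(2π) × 24.00 h = (3.1416/π) × 24.00 = 24.00 h.

24.00 h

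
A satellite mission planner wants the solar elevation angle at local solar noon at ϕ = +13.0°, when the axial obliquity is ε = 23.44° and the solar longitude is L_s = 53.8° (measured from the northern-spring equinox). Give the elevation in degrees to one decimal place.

Solar declination: sin δ = sin ε · sin L_s = sin 23.44° × sin 53.8° = 0.32100, so δ = +18.723°.
At local noon the hour angle is zero, so the zenith angle equals |ϕ − δ| = |+13.0° − (+18.723°)| = 5.723°.
Elevation = 90° − 5.723° = 84.3°.

84.3°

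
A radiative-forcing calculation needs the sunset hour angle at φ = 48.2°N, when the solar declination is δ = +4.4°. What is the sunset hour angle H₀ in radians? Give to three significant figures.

cos H₀ = −tan φ · tan δ = −tan(+48.2°) × tan(+4.400°) = -0.0861, so H₀ = 1.6570 rad = 94.94°.

H₀ = 1.66 rad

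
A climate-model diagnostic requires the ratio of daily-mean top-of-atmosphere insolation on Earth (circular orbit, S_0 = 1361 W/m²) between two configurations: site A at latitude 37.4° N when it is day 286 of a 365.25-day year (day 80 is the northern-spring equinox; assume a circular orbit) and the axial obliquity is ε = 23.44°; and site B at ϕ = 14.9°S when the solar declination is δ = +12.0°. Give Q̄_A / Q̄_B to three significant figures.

Q̄_A / Q̄_B ≈ 0.744

— Configuration A (ϕ=+37.4°):
Solar longitude: L_s = 360° × (286 − 80)/365.25 = 203.039°.
sin δ = sin 23.44° × sin 203.039° = -0.15568, so δ = -8.956°.
cos h₀ = −tan(+37.4°) tan(-8.956°) = 0.1205, h₀ = 1.4500 rad.
Bracket: h₀ sin ϕ sin δ + cos ϕ cos δ sin h₀ = 1.4500×0.60738×-0.15568 + 0.79441×0.98781×0.99271 = -0.137108 + 0.779005 = 0.641897.
Q̄ = (S_0/π) × [bracket] = (1361/π) × 0.641897 = 278.08 W/m².
— Configuration B (ϕ=-14.9°):
cos h₀ = −tan(-14.9°) tan(+12.000°) = 0.0566, h₀ = 1.5142 rad.
Bracket: h₀ sin ϕ sin δ + cos ϕ cos δ sin h₀ = 1.5142×-0.25713×0.20791 + 0.96638×0.97815×0.99840 = -0.080949 + 0.943752 = 0.862803.
Q̄ = (S_0/π) × [bracket] = (1361/π) × 0.862803 = 373.78 W/m².
Ratio Q̄_A / Q̄_B = 278.08 / 373.78 = 0.7440.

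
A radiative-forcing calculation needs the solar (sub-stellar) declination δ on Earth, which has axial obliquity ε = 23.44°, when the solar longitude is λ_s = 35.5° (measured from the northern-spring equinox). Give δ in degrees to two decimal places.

δ = +13.36°

sin δ = sin ε · sin λ_s = sin 23.44° × sin 35.5° = 0.230997.
δ = arcsin(0.230997) = +13.36°.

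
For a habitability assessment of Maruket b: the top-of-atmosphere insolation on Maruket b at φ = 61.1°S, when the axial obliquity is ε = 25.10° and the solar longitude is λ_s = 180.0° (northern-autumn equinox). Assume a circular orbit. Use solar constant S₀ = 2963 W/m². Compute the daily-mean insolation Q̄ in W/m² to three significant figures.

Solar declination: sin δ = sin ε · sin λ_s = sin 25.10° × sin 180.0° = 0.00000, so δ = +0.000°.
cos H₀ = −tan(-61.1°) tan(+0.000°) = 0.0000, H₀ = 1.5708 rad.
Bracket: H₀ sin φ sin δ + cos φ cos δ sin H₀ = 1.5708×-0.87546×0.00000 + 0.48328×1.00000×1.00000 = -0.000000 + 0.483280 = 0.483280.
Q̄ = (S₀/π) × [bracket] = (2963/π) × 0.483280 = 455.8 W/m².

Q̄ ≈ 456 W/m²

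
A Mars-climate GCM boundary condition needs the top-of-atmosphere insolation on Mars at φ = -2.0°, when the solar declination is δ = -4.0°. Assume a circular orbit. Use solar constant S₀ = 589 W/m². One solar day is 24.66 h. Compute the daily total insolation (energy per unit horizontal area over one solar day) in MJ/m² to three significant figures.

cos H₀ = −tan(-2.0°) tan(-4.000°) = -0.0024, H₀ = 1.5732 rad.
Bracket: H₀ sin φ sin δ + cos φ cos δ sin H₀ = 1.5732×-0.03490×-0.06976 + 0.99939×0.99756×1.00000 = 0.003830 + 0.996951 = 1.000781.
Q̄ = (S₀/π) × [bracket] = (589/π) × 1.000781 = 187.63 W/m².
Daily total = Q̄ × 24.66 h × 3600 s/h = 187.63 × 24.66 × 3600 / 10⁶ = 16.66 MJ/m².

16.7 MJ/m²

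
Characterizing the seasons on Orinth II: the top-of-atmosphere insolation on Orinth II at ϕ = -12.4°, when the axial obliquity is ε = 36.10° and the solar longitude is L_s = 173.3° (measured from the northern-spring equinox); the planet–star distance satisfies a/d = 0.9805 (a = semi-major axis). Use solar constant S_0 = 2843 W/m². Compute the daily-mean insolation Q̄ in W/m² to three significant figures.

Solar declination: sin δ = sin ε · sin L_s = sin 36.10° × sin 173.3° = 0.06874, so δ = +3.942°.
cos h₀ = −tan(-12.4°) tan(+3.942°) = 0.0151, h₀ = 1.5556 rad.
Bracket: h₀ sin ϕ sin δ + cos ϕ cos δ sin h₀ = 1.5556×-0.21474×0.06874 + 0.97667×0.99763×0.99989 = -0.022963 + 0.974248 = 0.951285.
Inverse-square distance factor (a/d)² = 0.9805² = 0.961380.
Q̄ = (S_0/π) × 0.961380 × [bracket] = (2843/π) × 0.961380 × 0.951285 = 827.6 W/m².

Q̄ ≈ 828 W/m²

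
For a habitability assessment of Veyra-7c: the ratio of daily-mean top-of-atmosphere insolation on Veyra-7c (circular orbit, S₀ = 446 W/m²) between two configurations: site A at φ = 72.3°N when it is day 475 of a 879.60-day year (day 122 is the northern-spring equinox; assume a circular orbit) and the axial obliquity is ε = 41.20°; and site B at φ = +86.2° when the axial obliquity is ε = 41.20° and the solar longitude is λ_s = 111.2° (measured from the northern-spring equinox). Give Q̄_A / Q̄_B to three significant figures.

— Configuration A (φ=+72.3°):
Solar longitude: λ_s = 360° × (475 − 122)/879.60 = 144.475°.
sin δ = sin 41.20° × sin 144.475° = 0.38274, so δ = +22.503°.
cos H₀ = −tan(+72.3°) tan(+22.503°) = -1.2981 ≤ −1 ⇒ polar day, H₀ = π.
Bracket: H₀ sin φ sin δ + cos φ cos δ sin H₀ = 3.1416×0.95266×0.38274 + 0.30403×0.92386×0.00000 = 1.145494 + 0.000000 = 1.145494.
Q̄ = (S₀/π) × [bracket] = (446/π) × 1.145494 = 162.62 W/m².
— Configuration B (φ=+86.2°):
Solar declination: sin δ = sin ε · sin λ_s = sin 41.20° × sin 111.2° = 0.61411, so δ = +37.887°.
cos H₀ = −tan(+86.2°) tan(+37.887°) = -11.7153 ≤ −1 ⇒ polar day, H₀ = π.
Bracket: H₀ sin φ sin δ + cos φ cos δ sin H₀ = 3.1416×0.99780×0.61411 + 0.06627×0.78922×0.00000 = 1.925044 + 0.000000 = 1.925044.
Q̄ = (S₀/π) × [bracket] = (446/π) × 1.925044 = 273.29 W/m².
Ratio Q̄_A / Q̄_B = 162.62 / 273.29 = 0.5950.

Q̄_A / Q̄_B ≈ 0.595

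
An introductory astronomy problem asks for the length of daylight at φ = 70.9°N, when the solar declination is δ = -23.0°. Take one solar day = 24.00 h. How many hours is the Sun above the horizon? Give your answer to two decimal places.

cos H₀ = −tan φ · tan δ = 1.2258 ≥ 1, so the Sun never rises (polar night) and H₀ = 0.
Daylight = 2H₀/(2π) × 24.00 h = (0.0000/π) × 24.00 = 0.00 h.

0.00 h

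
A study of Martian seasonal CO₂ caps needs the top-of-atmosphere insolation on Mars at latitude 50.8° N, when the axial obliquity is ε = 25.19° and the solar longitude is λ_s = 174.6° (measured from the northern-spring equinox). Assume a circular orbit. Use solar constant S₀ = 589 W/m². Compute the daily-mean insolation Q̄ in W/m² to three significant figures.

Q̄ ≈ 128 W/m²

Solar declination: sin δ = sin ε · sin λ_s = sin 25.19° × sin 174.6° = 0.04005, so δ = +2.296°.
cos H₀ = −tan(+50.8°) tan(+2.296°) = -0.0492, H₀ = 1.6200 rad.
Bracket: H₀ sin φ sin δ + cos φ cos δ sin H₀ = 1.6200×0.77494×0.04005 + 0.63203×0.99920×0.99879 = 0.050279 + 0.630760 = 0.681039.
Q̄ = (S₀/π) × [bracket] = (589/π) × 0.681039 = 127.7 W/m².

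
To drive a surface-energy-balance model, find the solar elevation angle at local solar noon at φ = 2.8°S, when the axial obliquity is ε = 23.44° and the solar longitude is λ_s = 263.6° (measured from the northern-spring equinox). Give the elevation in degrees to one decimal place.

Solar declination: sin δ = sin ε · sin λ_s = sin 23.44° × sin 263.6° = -0.39531, so δ = -23.285°.
At local noon the hour angle is zero, so the zenith angle equals |φ − δ| = |-2.8° − (-23.285°)| = 20.485°.
Elevation = 90° − 20.485° = 69.5°.

69.5°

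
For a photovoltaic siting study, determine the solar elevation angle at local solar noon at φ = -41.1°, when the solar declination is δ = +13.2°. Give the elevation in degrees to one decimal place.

At local noon the hour angle is zero, so the zenith angle equals |φ − δ| = |-41.1° − (+13.200°)| = 54.300°.
Elevation = 90° − 54.300° = 35.7°.

35.7°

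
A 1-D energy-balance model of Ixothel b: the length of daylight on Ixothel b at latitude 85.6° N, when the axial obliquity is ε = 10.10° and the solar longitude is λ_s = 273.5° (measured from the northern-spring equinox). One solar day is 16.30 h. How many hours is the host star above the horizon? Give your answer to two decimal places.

0.00 h

Solar declination: sin δ = sin ε · sin λ_s = sin 10.10° × sin 273.5° = -0.17504, so δ = -10.081°.
cos H₀ = −tan φ · tan δ = 2.3105 ≥ 1, so the host star never rises (polar night) and H₀ = 0.
Daylight = 2H₀/(2π) × 16.30 h = (0.0000/π) × 16.30 = 0.00 h.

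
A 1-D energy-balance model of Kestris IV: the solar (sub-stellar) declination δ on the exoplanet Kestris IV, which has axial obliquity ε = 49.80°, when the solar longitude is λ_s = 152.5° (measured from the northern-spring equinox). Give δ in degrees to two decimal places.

sin δ = sin ε · sin λ_s = sin 49.80° × sin 152.5° = 0.352682.
δ = arcsin(0.352682) = +20.65°.

δ = +20.65°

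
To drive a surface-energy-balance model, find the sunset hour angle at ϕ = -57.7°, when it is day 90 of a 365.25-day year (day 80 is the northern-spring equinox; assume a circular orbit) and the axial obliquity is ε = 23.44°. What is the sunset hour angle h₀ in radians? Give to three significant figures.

Solar longitude: L_s = 360° × (90 − 80)/365.25 = 9.856°.
sin δ = sin 23.44° × sin 9.856° = 0.06809, so δ = +3.904°.
cos h₀ = −tan ϕ · tan δ = −tan(-57.7°) × tan(+3.904°) = 0.1080, so h₀ = 1.4626 rad = 83.80°.

h₀ = 1.46 rad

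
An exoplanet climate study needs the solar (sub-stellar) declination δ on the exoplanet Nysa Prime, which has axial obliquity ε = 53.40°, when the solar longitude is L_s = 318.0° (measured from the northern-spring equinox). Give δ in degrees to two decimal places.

δ = -32.49°

sin δ = sin ε · sin L_s = sin 53.40° × sin 318.0° = -0.537190.
δ = arcsin(-0.537190) = -32.49°.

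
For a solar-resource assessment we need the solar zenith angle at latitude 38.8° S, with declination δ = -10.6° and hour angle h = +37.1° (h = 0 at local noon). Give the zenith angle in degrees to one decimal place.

θ_z = 43.4°

cos θ_z = sin φ sin δ + cos φ cos δ cos h = 0.115265 + 0.610980 = 0.726245.
θ_z = arccos(0.726245) = 43.4°.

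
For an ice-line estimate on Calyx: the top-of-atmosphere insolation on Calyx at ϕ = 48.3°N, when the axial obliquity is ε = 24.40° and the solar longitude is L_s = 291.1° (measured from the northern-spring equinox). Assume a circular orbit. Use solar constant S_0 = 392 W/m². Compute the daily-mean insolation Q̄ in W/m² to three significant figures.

Solar declination: sin δ = sin ε · sin L_s = sin 24.40° × sin 291.1° = -0.38541, so δ = -22.669°.
cos h₀ = −tan(+48.3°) tan(-22.669°) = 0.4688, h₀ = 1.0829 rad.
Bracket: h₀ sin ϕ sin δ + cos ϕ cos δ sin h₀ = 1.0829×0.74664×-0.38541 + 0.66523×0.92275×0.88331 = -0.311618 + 0.542212 = 0.230594.
Q̄ = (S_0/π) × [bracket] = (392/π) × 0.230594 = 28.77 W/m².

Q̄ ≈ 28.8 W/m²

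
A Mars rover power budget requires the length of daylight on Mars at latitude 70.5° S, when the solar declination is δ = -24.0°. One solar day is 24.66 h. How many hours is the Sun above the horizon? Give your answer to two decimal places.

24.66 h

Sunrise equation: cos h₀ = −tan ϕ · tan δ = -1.2573 ≤ −1, so the Sun never sets (polar day) and h₀ = π.
Daylight = 2h₀/(2π) × 24.66 h = (3.1416/π) × 24.66 = 24.66 h.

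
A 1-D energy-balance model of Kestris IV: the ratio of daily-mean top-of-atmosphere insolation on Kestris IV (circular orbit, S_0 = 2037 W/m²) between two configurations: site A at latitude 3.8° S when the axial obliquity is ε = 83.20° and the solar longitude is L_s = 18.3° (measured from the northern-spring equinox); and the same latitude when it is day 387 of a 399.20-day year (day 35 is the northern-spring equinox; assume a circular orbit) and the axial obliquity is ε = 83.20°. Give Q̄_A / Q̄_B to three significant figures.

— Configuration A (ϕ=-3.8°):
Solar declination: sin δ = sin ε · sin L_s = sin 83.20° × sin 18.3° = 0.31178, so δ = +18.167°.
cos h₀ = −tan(-3.8°) tan(+18.167°) = 0.0218, h₀ = 1.5490 rad.
Bracket: h₀ sin ϕ sin δ + cos ϕ cos δ sin h₀ = 1.5490×-0.06627×0.31178 + 0.99780×0.95015×0.99976 = -0.032005 + 0.947832 = 0.915827.
Q̄ = (S_0/π) × [bracket] = (2037/π) × 0.915827 = 593.82 W/m².
— Configuration B (ϕ=-3.8°):
Solar longitude: L_s = 360° × (387 − 35)/399.20 = 317.435°.
sin δ = sin 83.20° × sin 317.435° = -0.67167, so δ = -42.196°.
cos h₀ = −tan(-3.8°) tan(-42.196°) = -0.0602, h₀ = 1.6311 rad.
Bracket: h₀ sin ϕ sin δ + cos ϕ cos δ sin h₀ = 1.6311×-0.06627×-0.67167 + 0.99780×0.74085×0.99819 = 0.072603 + 0.737882 = 0.810485.
Q̄ = (S_0/π) × [bracket] = (2037/π) × 0.810485 = 525.52 W/m².
Ratio Q̄_A / Q̄_B = 593.82 / 525.52 = 1.130.

Q̄_A / Q̄_B ≈ 1.13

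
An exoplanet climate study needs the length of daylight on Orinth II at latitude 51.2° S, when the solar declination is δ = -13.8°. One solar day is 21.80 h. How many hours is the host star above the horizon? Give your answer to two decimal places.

cos H₀ = −tan φ · tan δ = −tan(-51.2°) × tan(-13.800°) = -0.3055, so H₀ = 1.8813 rad = 107.79°.
Daylight = 2H₀/(2π) × 21.80 h = (1.8813/π) × 21.80 = 13.05 h.

13.05 h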